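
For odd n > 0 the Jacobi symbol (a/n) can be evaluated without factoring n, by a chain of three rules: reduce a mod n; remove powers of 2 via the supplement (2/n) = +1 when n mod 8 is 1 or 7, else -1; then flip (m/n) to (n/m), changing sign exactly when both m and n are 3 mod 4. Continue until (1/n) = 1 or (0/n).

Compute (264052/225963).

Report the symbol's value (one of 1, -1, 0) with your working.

(264052/225963) = (38089/225963)   [reduce mod 225963]
reciprocity: (38089/225963) = +1·(225963/38089) since 38089 mod 4 = 1, 225963 mod 4 = 3; sign now +1
(225963/38089) = (35518/38089)   [reduce mod 38089]
35518 = 2^1·17759; (2/38089) = +1 since 38089 mod 8 = 1, so (35518/38089) = (+1)^1·(17759/38089); sign now +1
reciprocity: (17759/38089) = +1·(38089/17759) since 17759 mod 4 = 3, 38089 mod 4 = 1; sign now +1
(38089/17759) = (2571/17759)   [reduce mod 17759]
reciprocity: (2571/17759) = -1·(17759/2571) since 2571 mod 4 = 3, 17759 mod 4 = 3; sign now -1
(17759/2571) = (2333/2571)   [reduce mod 2571]
reciprocity: (2333/2571) = +1·(2571/2333) since 2333 mod 4 = 1, 2571 mod 4 = 3; sign now -1
(2571/2333) = (238/2333)   [reduce mod 2333]
238 = 2^1·119; (2/2333) = -1 since 2333 mod 8 = 5, so (238/2333) = (-1)^1·(119/2333); sign now +1
reciprocity: (119/2333) = +1·(2333/119) since 119 mod 4 = 3, 2333 mod 4 = 1; sign now +1
(2333/119) = (72/119)   [reduce mod 119]
72 = 2^3·9; (2/119) = +1 since 119 mod 8 = 7, so (72/119) = (+1)^3·(9/119); sign now +1
reciprocity: (9/119) = +1·(119/9) since 9 mod 4 = 1, 119 mod 4 = 3; sign now +1
(119/9) = (2/9)   [reduce mod 9]
2 = 2^1·1; (2/9) = +1 since 9 mod 8 = 1, so (2/9) = (+1)^1·(1/9); sign now +1
(1/9) = 1; final value = sign = +1

1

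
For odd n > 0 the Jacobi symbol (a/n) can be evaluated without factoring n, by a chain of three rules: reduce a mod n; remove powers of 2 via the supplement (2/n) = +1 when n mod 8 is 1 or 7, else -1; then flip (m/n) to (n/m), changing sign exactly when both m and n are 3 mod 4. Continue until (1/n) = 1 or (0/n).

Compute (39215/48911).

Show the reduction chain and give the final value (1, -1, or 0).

1

flip (39215/48911) -> (48911/39215): both odd, 39215 mod 4 = 3, 48911 mod 4 = 3, so the flip contributes -1; sign now -1
(48911/39215): 48911 mod 39215 = 9696, so (48911/39215) = (9696/39215)
factor out 2^5: 9696 = 2^5·303; with 39215 mod 8 = 7, (2/39215) = +1; sign now -1; continue with (303/39215)
flip (303/39215) -> (39215/303): both odd, 303 mod 4 = 3, 39215 mod 4 = 3, so the flip contributes -1; sign now +1
(39215/303): 39215 mod 303 = 128, so (39215/303) = (128/303)
factor out 2^7: 128 = 2^7·1; with 303 mod 8 = 7, (2/303) = +1; sign now +1; continue with (1/303)
reached (1/303) = 1, so the symbol is +1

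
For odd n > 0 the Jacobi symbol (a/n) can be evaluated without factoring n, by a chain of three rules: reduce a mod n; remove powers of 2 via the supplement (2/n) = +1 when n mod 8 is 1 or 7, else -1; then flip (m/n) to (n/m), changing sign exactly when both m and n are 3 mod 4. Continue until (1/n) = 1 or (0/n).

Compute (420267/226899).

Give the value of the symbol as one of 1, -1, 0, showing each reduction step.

(420267/226899) = (193368/226899)   [reduce mod 226899]
193368 = 2^3·24171; (2/226899) = -1 since 226899 mod 8 = 3, so (193368/226899) = (-1)^3·(24171/226899); sign now -1
reciprocity: (24171/226899) = -1·(226899/24171) since 24171 mod 4 = 3, 226899 mod 4 = 3; sign now +1
(226899/24171) = (9360/24171)   [reduce mod 24171]
9360 = 2^4·585; (2/24171) = -1 since 24171 mod 8 = 3, so (9360/24171) = (-1)^4·(585/24171); sign now +1
reciprocity: (585/24171) = +1·(24171/585) since 585 mod 4 = 1, 24171 mod 4 = 3; sign now +1
(24171/585) = (186/585)   [reduce mod 585]
186 = 2^1·93; (2/585) = +1 since 585 mod 8 = 1, so (186/585) = (+1)^1·(93/585); sign now +1
reciprocity: (93/585) = +1·(585/93) since 93 mod 4 = 1, 585 mod 4 = 1; sign now +1
(585/93) = (27/93)   [reduce mod 93]
reciprocity: (27/93) = +1·(93/27) since 27 mod 4 = 3, 93 mod 4 = 1; sign now +1
(93/27) = (12/27)   [reduce mod 27]
12 = 2^2·3; (2/27) = -1 since 27 mod 8 = 3, so (12/27) = (-1)^2·(3/27); sign now +1
reciprocity: (3/27) = -1·(27/3) since 3 mod 4 = 3, 27 mod 4 = 3; sign now -1
(27/3) = (0/3)   [reduce mod 3]
(0/3) = 0   [gcd(a, n) > 1]; final value = 0

0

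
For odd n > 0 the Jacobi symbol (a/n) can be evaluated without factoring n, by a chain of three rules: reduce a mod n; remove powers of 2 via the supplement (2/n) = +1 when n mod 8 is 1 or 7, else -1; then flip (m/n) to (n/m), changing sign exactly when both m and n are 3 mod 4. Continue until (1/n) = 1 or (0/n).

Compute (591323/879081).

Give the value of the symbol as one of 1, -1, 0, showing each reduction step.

1

flip (591323/879081) -> (879081/591323): both odd, 591323 mod 4 = 3, 879081 mod 4 = 1, so the flip contributes +1; sign now +1
(879081/591323): 879081 mod 591323 = 287758, so (879081/591323) = (287758/591323)
factor out 2^1: 287758 = 2^1·143879; with 591323 mod 8 = 3, (2/591323) = -1; sign now -1; continue with (143879/591323)
flip (143879/591323) -> (591323/143879): both odd, 143879 mod 4 = 3, 591323 mod 4 = 3, so the flip contributes -1; sign now +1
(591323/143879): 591323 mod 143879 = 15807, so (591323/143879) = (15807/143879)
flip (15807/143879) -> (143879/15807): both odd, 15807 mod 4 = 3, 143879 mod 4 = 3, so the flip contributes -1; sign now -1
(143879/15807): 143879 mod 15807 = 1616, so (143879/15807) = (1616/15807)
factor out 2^4: 1616 = 2^4·101; with 15807 mod 8 = 7, (2/15807) = +1; sign now -1; continue with (101/15807)
flip (101/15807) -> (15807/101): both odd, 101 mod 4 = 1, 15807 mod 4 = 3, so the flip contributes +1; sign now -1
(15807/101): 15807 mod 101 = 51, so (15807/101) = (51/101)
flip (51/101) -> (101/51): both odd, 51 mod 4 = 3, 101 mod 4 = 1, so the flip contributes +1; sign now -1
(101/51): 101 mod 51 = 50, so (101/51) = (50/51)
factor out 2^1: 50 = 2^1·25; with 51 mod 8 = 3, (2/51) = -1; sign now +1; continue with (25/51)
flip (25/51) -> (51/25): both odd, 25 mod 4 = 1, 51 mod 4 = 3, so the flip contributes +1; sign now +1
(51/25): 51 mod 25 = 1, so (51/25) = (1/25)
reached (1/25) = 1, so the symbol is +1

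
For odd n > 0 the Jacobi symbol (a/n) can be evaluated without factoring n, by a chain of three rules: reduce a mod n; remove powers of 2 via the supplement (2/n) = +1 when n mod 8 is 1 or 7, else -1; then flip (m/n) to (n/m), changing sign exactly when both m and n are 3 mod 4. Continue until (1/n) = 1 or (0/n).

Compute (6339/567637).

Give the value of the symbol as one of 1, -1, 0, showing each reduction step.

-1

flip (6339/567637) -> (567637/6339): both odd, 6339 mod 4 = 3, 567637 mod 4 = 1, so the flip contributes +1; sign now +1
(567637/6339): 567637 mod 6339 = 3466, so (567637/6339) = (3466/6339)
factor out 2^1: 3466 = 2^1·1733; with 6339 mod 8 = 3, (2/6339) = -1; sign now -1; continue with (1733/6339)
flip (1733/6339) -> (6339/1733): both odd, 1733 mod 4 = 1, 6339 mod 4 = 3, so the flip contributes +1; sign now -1
(6339/1733): 6339 mod 1733 = 1140, so (6339/1733) = (1140/1733)
factor out 2^2: 1140 = 2^2·285; with 1733 mod 8 = 5, (2/1733) = -1; sign now -1; continue with (285/1733)
flip (285/1733) -> (1733/285): both odd, 285 mod 4 = 1, 1733 mod 4 = 1, so the flip contributes +1; sign now -1
(1733/285): 1733 mod 285 = 23, so (1733/285) = (23/285)
flip (23/285) -> (285/23): both odd, 23 mod 4 = 3, 285 mod 4 = 1, so the flip contributes +1; sign now -1
(285/23): 285 mod 23 = 9, so (285/23) = (9/23)
flip (9/23) -> (23/9): both odd, 9 mod 4 = 1, 23 mod 4 = 3, so the flip contributes +1; sign now -1
(23/9): 23 mod 9 = 5, so (23/9) = (5/9)
flip (5/9) -> (9/5): both odd, 5 mod 4 = 1, 9 mod 4 = 1, so the flip contributes +1; sign now -1
(9/5): 9 mod 5 = 4, so (9/5) = (4/5)
factor out 2^2: 4 = 2^2·1; with 5 mod 8 = 5, (2/5) = -1; sign now -1; continue with (1/5)
reached (1/5) = 1, so the symbol is -1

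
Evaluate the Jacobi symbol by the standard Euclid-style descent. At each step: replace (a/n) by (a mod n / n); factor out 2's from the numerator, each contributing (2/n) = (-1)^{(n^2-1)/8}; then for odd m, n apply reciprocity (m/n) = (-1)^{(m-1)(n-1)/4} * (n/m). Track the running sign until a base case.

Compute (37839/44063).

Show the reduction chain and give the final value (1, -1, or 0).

reciprocity: (37839/44063) = -1·(44063/37839) since 37839 mod 4 = 3, 44063 mod 4 = 3; sign now -1
(44063/37839) = (6224/37839)   [reduce mod 37839]
6224 = 2^4·389; (2/37839) = +1 since 37839 mod 8 = 7, so (6224/37839) = (+1)^4·(389/37839); sign now -1
reciprocity: (389/37839) = +1·(37839/389) since 389 mod 4 = 1, 37839 mod 4 = 3; sign now -1
(37839/389) = (106/389)   [reduce mod 389]
106 = 2^1·53; (2/389) = -1 since 389 mod 8 = 5, so (106/389) = (-1)^1·(53/389); sign now +1
reciprocity: (53/389) = +1·(389/53) since 53 mod 4 = 1, 389 mod 4 = 1; sign now +1
(389/53) = (18/53)   [reduce mod 53]
18 = 2^1·9; (2/53) = -1 since 53 mod 8 = 5, so (18/53) = (-1)^1·(9/53); sign now -1
reciprocity: (9/53) = +1·(53/9) since 9 mod 4 = 1, 53 mod 4 = 1; sign now -1
(53/9) = (8/9)   [reduce mod 9]
8 = 2^3·1; (2/9) = +1 since 9 mod 8 = 1, so (8/9) = (+1)^3·(1/9); sign now -1
(1/9) = 1; final value = sign = -1

-1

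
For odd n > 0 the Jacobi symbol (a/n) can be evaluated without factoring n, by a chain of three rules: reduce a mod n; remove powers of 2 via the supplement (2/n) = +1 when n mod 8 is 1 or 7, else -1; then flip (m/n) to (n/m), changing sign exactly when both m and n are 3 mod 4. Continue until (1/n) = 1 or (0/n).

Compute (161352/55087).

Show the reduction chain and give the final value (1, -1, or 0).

(161352/55087): 161352 mod 55087 = 51178, so (161352/55087) = (51178/55087)
factor out 2^1: 51178 = 2^1·25589; with 55087 mod 8 = 7, (2/55087) = +1; sign now +1; continue with (25589/55087)
flip (25589/55087) -> (55087/25589): both odd, 25589 mod 4 = 1, 55087 mod 4 = 3, so the flip contributes +1; sign now +1
(55087/25589): 55087 mod 25589 = 3909, so (55087/25589) = (3909/25589)
flip (3909/25589) -> (25589/3909): both odd, 3909 mod 4 = 1, 25589 mod 4 = 1, so the flip contributes +1; sign now +1
(25589/3909): 25589 mod 3909 = 2135, so (25589/3909) = (2135/3909)
flip (2135/3909) -> (3909/2135): both odd, 2135 mod 4 = 3, 3909 mod 4 = 1, so the flip contributes +1; sign now +1
(3909/2135): 3909 mod 2135 = 1774, so (3909/2135) = (1774/2135)
factor out 2^1: 1774 = 2^1·887; with 2135 mod 8 = 7, (2/2135) = +1; sign now +1; continue with (887/2135)
flip (887/2135) -> (2135/887): both odd, 887 mod 4 = 3, 2135 mod 4 = 3, so the flip contributes -1; sign now -1
(2135/887): 2135 mod 887 = 361, so (2135/887) = (361/887)
flip (361/887) -> (887/361): both odd, 361 mod 4 = 1, 887 mod 4 = 3, so the flip contributes +1; sign now -1
(887/361): 887 mod 361 = 165, so (887/361) = (165/361)
flip (165/361) -> (361/165): both odd, 165 mod 4 = 1, 361 mod 4 = 1, so the flip contributes +1; sign now -1
(361/165): 361 mod 165 = 31, so (361/165) = (31/165)
flip (31/165) -> (165/31): both odd, 31 mod 4 = 3, 165 mod 4 = 1, so the flip contributes +1; sign now -1
(165/31): 165 mod 31 = 10, so (165/31) = (10/31)
factor out 2^1: 10 = 2^1·5; with 31 mod 8 = 7, (2/31) = +1; sign now -1; continue with (5/31)
flip (5/31) -> (31/5): both odd, 5 mod 4 = 1, 31 mod 4 = 3, so the flip contributes +1; sign now -1
(31/5): 31 mod 5 = 1, so (31/5) = (1/5)
reached (1/5) = 1, so the symbol is -1

-1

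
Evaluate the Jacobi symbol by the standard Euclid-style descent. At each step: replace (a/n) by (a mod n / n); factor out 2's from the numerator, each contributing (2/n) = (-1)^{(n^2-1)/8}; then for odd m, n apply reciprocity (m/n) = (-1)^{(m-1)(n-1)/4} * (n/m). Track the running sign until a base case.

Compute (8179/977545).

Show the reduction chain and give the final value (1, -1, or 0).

1

reciprocity: (8179/977545) = +1·(977545/8179) since 8179 mod 4 = 3, 977545 mod 4 = 1; sign now +1
(977545/8179) = (4244/8179)   [reduce mod 8179]
4244 = 2^2·1061; (2/8179) = -1 since 8179 mod 8 = 3, so (4244/8179) = (-1)^2·(1061/8179); sign now +1
reciprocity: (1061/8179) = +1·(8179/1061) since 1061 mod 4 = 1, 8179 mod 4 = 3; sign now +1
(8179/1061) = (752/1061)   [reduce mod 1061]
752 = 2^4·47; (2/1061) = -1 since 1061 mod 8 = 5, so (752/1061) = (-1)^4·(47/1061); sign now +1
reciprocity: (47/1061) = +1·(1061/47) since 47 mod 4 = 3, 1061 mod 4 = 1; sign now +1
(1061/47) = (27/47)   [reduce mod 47]
reciprocity: (27/47) = -1·(47/27) since 27 mod 4 = 3, 47 mod 4 = 3; sign now -1
(47/27) = (20/27)   [reduce mod 27]
20 = 2^2·5; (2/27) = -1 since 27 mod 8 = 3, so (20/27) = (-1)^2·(5/27); sign now -1
reciprocity: (5/27) = +1·(27/5) since 5 mod 4 = 1, 27 mod 4 = 3; sign now -1
(27/5) = (2/5)   [reduce mod 5]
2 = 2^1·1; (2/5) = -1 since 5 mod 8 = 5, so (2/5) = (-1)^1·(1/5); sign now +1
(1/5) = 1; final value = sign = +1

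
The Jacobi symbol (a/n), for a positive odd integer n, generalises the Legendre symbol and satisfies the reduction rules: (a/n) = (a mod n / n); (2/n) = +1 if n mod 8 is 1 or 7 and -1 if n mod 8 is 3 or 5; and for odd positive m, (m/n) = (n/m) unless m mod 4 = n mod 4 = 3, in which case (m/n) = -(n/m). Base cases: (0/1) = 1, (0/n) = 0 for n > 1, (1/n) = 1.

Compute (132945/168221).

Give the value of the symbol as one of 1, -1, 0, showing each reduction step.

1

flip (132945/168221) -> (168221/132945): both odd, 132945 mod 4 = 1, 168221 mod 4 = 1, so the flip contributes +1; sign now +1
(168221/132945): 168221 mod 132945 = 35276, so (168221/132945) = (35276/132945)
factor out 2^2: 35276 = 2^2·8819; with 132945 mod 8 = 1, (2/132945) = +1; sign now +1; continue with (8819/132945)
flip (8819/132945) -> (132945/8819): both odd, 8819 mod 4 = 3, 132945 mod 4 = 1, so the flip contributes +1; sign now +1
(132945/8819): 132945 mod 8819 = 660, so (132945/8819) = (660/8819)
factor out 2^2: 660 = 2^2·165; with 8819 mod 8 = 3, (2/8819) = -1; sign now +1; continue with (165/8819)
flip (165/8819) -> (8819/165): both odd, 165 mod 4 = 1, 8819 mod 4 = 3, so the flip contributes +1; sign now +1
(8819/165): 8819 mod 165 = 74, so (8819/165) = (74/165)
factor out 2^1: 74 = 2^1·37; with 165 mod 8 = 5, (2/165) = -1; sign now -1; continue with (37/165)
flip (37/165) -> (165/37): both odd, 37 mod 4 = 1, 165 mod 4 = 1, so the flip contributes +1; sign now -1
(165/37): 165 mod 37 = 17, so (165/37) = (17/37)
flip (17/37) -> (37/17): both odd, 17 mod 4 = 1, 37 mod 4 = 1, so the flip contributes +1; sign now -1
(37/17): 37 mod 17 = 3, so (37/17) = (3/17)
flip (3/17) -> (17/3): both odd, 3 mod 4 = 3, 17 mod 4 = 1, so the flip contributes +1; sign now -1
(17/3): 17 mod 3 = 2, so (17/3) = (2/3)
factor out 2^1: 2 = 2^1·1; with 3 mod 8 = 3, (2/3) = -1; sign now +1; continue with (1/3)
reached (1/3) = 1, so the symbol is +1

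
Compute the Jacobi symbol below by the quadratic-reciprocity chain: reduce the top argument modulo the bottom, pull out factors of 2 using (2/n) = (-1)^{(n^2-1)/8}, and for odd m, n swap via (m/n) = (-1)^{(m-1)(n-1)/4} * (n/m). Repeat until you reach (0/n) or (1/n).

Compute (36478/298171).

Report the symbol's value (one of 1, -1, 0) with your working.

36478 = 2^1·18239; (2/298171) = -1 since 298171 mod 8 = 3, so (36478/298171) = (-1)^1·(18239/298171); sign now -1
reciprocity: (18239/298171) = -1·(298171/18239) since 18239 mod 4 = 3, 298171 mod 4 = 3; sign now +1
(298171/18239) = (6347/18239)   [reduce mod 18239]
reciprocity: (6347/18239) = -1·(18239/6347) since 6347 mod 4 = 3, 18239 mod 4 = 3; sign now -1
(18239/6347) = (5545/6347)   [reduce mod 6347]
reciprocity: (5545/6347) = +1·(6347/5545) since 5545 mod 4 = 1, 6347 mod 4 = 3; sign now -1
(6347/5545) = (802/5545)   [reduce mod 5545]
802 = 2^1·401; (2/5545) = +1 since 5545 mod 8 = 1, so (802/5545) = (+1)^1·(401/5545); sign now -1
reciprocity: (401/5545) = +1·(5545/401) since 401 mod 4 = 1, 5545 mod 4 = 1; sign now -1
(5545/401) = (332/401)   [reduce mod 401]
332 = 2^2·83; (2/401) = +1 since 401 mod 8 = 1, so (332/401) = (+1)^2·(83/401); sign now -1
reciprocity: (83/401) = +1·(401/83) since 83 mod 4 = 3, 401 mod 4 = 1; sign now -1
(401/83) = (69/83)   [reduce mod 83]
reciprocity: (69/83) = +1·(83/69) since 69 mod 4 = 1, 83 mod 4 = 3; sign now -1
(83/69) = (14/69)   [reduce mod 69]
14 = 2^1·7; (2/69) = -1 since 69 mod 8 = 5, so (14/69) = (-1)^1·(7/69); sign now +1
reciprocity: (7/69) = +1·(69/7) since 7 mod 4 = 3, 69 mod 4 = 1; sign now +1
(69/7) = (6/7)   [reduce mod 7]
6 = 2^1·3; (2/7) = +1 since 7 mod 8 = 7, so (6/7) = (+1)^1·(3/7); sign now +1
reciprocity: (3/7) = -1·(7/3) since 3 mod 4 = 3, 7 mod 4 = 3; sign now -1
(7/3) = (1/3)   [reduce mod 3]
(1/3) = 1; final value = sign = -1

-1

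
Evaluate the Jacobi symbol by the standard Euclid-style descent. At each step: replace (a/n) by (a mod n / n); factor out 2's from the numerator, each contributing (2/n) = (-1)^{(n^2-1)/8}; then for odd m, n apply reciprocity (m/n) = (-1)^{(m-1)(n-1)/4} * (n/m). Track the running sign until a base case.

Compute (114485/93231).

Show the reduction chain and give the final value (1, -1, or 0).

(114485/93231): 114485 mod 93231 = 21254, so (114485/93231) = (21254/93231)
factor out 2^1: 21254 = 2^1·10627; with 93231 mod 8 = 7, (2/93231) = +1; sign now +1; continue with (10627/93231)
flip (10627/93231) -> (93231/10627): both odd, 10627 mod 4 = 3, 93231 mod 4 = 3, so the flip contributes -1; sign now -1
(93231/10627): 93231 mod 10627 = 8215, so (93231/10627) = (8215/10627)
flip (8215/10627) -> (10627/8215): both odd, 8215 mod 4 = 3, 10627 mod 4 = 3, so the flip contributes -1; sign now +1
(10627/8215): 10627 mod 8215 = 2412, so (10627/8215) = (2412/8215)
factor out 2^2: 2412 = 2^2·603; with 8215 mod 8 = 7, (2/8215) = +1; sign now +1; continue with (603/8215)
flip (603/8215) -> (8215/603): both odd, 603 mod 4 = 3, 8215 mod 4 = 3, so the flip contributes -1; sign now -1
(8215/603): 8215 mod 603 = 376, so (8215/603) = (376/603)
factor out 2^3: 376 = 2^3·47; with 603 mod 8 = 3, (2/603) = -1; sign now +1; continue with (47/603)
flip (47/603) -> (603/47): both odd, 47 mod 4 = 3, 603 mod 4 = 3, so the flip contributes -1; sign now -1
(603/47): 603 mod 47 = 39, so (603/47) = (39/47)
flip (39/47) -> (47/39): both odd, 39 mod 4 = 3, 47 mod 4 = 3, so the flip contributes -1; sign now +1
(47/39): 47 mod 39 = 8, so (47/39) = (8/39)
factor out 2^3: 8 = 2^3·1; with 39 mod 8 = 7, (2/39) = +1; sign now +1; continue with (1/39)
reached (1/39) = 1, so the symbol is +1

1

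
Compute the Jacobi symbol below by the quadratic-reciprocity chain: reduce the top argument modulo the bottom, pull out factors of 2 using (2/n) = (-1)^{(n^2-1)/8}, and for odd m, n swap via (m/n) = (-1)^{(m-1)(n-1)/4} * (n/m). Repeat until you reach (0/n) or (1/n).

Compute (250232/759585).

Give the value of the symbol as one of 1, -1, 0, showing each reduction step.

-1

factor out 2^3: 250232 = 2^3·31279; with 759585 mod 8 = 1, (2/759585) = +1; sign now +1; continue with (31279/759585)
flip (31279/759585) -> (759585/31279): both odd, 31279 mod 4 = 3, 759585 mod 4 = 1, so the flip contributes +1; sign now +1
(759585/31279): 759585 mod 31279 = 8889, so (759585/31279) = (8889/31279)
flip (8889/31279) -> (31279/8889): both odd, 8889 mod 4 = 1, 31279 mod 4 = 3, so the flip contributes +1; sign now +1
(31279/8889): 31279 mod 8889 = 4612, so (31279/8889) = (4612/8889)
factor out 2^2: 4612 = 2^2·1153; with 8889 mod 8 = 1, (2/8889) = +1; sign now +1; continue with (1153/8889)
flip (1153/8889) -> (8889/1153): both odd, 1153 mod 4 = 1, 8889 mod 4 = 1, so the flip contributes +1; sign now +1
(8889/1153): 8889 mod 1153 = 818, so (8889/1153) = (818/1153)
factor out 2^1: 818 = 2^1·409; with 1153 mod 8 = 1, (2/1153) = +1; sign now +1; continue with (409/1153)
flip (409/1153) -> (1153/409): both odd, 409 mod 4 = 1, 1153 mod 4 = 1, so the flip contributes +1; sign now +1
(1153/409): 1153 mod 409 = 335, so (1153/409) = (335/409)
flip (335/409) -> (409/335): both odd, 335 mod 4 = 3, 409 mod 4 = 1, so the flip contributes +1; sign now +1
(409/335): 409 mod 335 = 74, so (409/335) = (74/335)
factor out 2^1: 74 = 2^1·37; with 335 mod 8 = 7, (2/335) = +1; sign now +1; continue with (37/335)
flip (37/335) -> (335/37): both odd, 37 mod 4 = 1, 335 mod 4 = 3, so the flip contributes +1; sign now +1
(335/37): 335 mod 37 = 2, so (335/37) = (2/37)
factor out 2^1: 2 = 2^1·1; with 37 mod 8 = 5, (2/37) = -1; sign now -1; continue with (1/37)
reached (1/37) = 1, so the symbol is -1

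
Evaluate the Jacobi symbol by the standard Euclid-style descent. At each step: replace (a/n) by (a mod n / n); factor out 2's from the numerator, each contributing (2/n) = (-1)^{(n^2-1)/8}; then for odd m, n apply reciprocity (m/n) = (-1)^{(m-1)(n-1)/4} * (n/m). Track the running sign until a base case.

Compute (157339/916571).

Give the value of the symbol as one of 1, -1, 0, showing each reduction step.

-1

reciprocity: (157339/916571) = -1·(916571/157339) since 157339 mod 4 = 3, 916571 mod 4 = 3; sign now -1
(916571/157339) = (129876/157339)   [reduce mod 157339]
129876 = 2^2·32469; (2/157339) = -1 since 157339 mod 8 = 3, so (129876/157339) = (-1)^2·(32469/157339); sign now -1
reciprocity: (32469/157339) = +1·(157339/32469) since 32469 mod 4 = 1, 157339 mod 4 = 3; sign now -1
(157339/32469) = (27463/32469)   [reduce mod 32469]
reciprocity: (27463/32469) = +1·(32469/27463) since 27463 mod 4 = 3, 32469 mod 4 = 1; sign now -1
(32469/27463) = (5006/27463)   [reduce mod 27463]
5006 = 2^1·2503; (2/27463) = +1 since 27463 mod 8 = 7, so (5006/27463) = (+1)^1·(2503/27463); sign now -1
reciprocity: (2503/27463) = -1·(27463/2503) since 2503 mod 4 = 3, 27463 mod 4 = 3; sign now +1
(27463/2503) = (2433/2503)   [reduce mod 2503]
reciprocity: (2433/2503) = +1·(2503/2433) since 2433 mod 4 = 1, 2503 mod 4 = 3; sign now +1
(2503/2433) = (70/2433)   [reduce mod 2433]
70 = 2^1·35; (2/2433) = +1 since 2433 mod 8 = 1, so (70/2433) = (+1)^1·(35/2433); sign now +1
reciprocity: (35/2433) = +1·(2433/35) since 35 mod 4 = 3, 2433 mod 4 = 1; sign now +1
(2433/35) = (18/35)   [reduce mod 35]
18 = 2^1·9; (2/35) = -1 since 35 mod 8 = 3, so (18/35) = (-1)^1·(9/35); sign now -1
reciprocity: (9/35) = +1·(35/9) since 9 mod 4 = 1, 35 mod 4 = 3; sign now -1
(35/9) = (8/9)   [reduce mod 9]
8 = 2^3·1; (2/9) = +1 since 9 mod 8 = 1, so (8/9) = (+1)^3·(1/9); sign now -1
(1/9) = 1; final value = sign = -1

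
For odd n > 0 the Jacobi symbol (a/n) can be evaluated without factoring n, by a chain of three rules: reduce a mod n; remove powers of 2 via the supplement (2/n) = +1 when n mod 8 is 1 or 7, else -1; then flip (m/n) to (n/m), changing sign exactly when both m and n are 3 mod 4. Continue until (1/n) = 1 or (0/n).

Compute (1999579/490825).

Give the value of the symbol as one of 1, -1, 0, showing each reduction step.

(1999579/490825): 1999579 mod 490825 = 36279, so (1999579/490825) = (36279/490825)
flip (36279/490825) -> (490825/36279): both odd, 36279 mod 4 = 3, 490825 mod 4 = 1, so the flip contributes +1; sign now +1
(490825/36279): 490825 mod 36279 = 19198, so (490825/36279) = (19198/36279)
factor out 2^1: 19198 = 2^1·9599; with 36279 mod 8 = 7, (2/36279) = +1; sign now +1; continue with (9599/36279)
flip (9599/36279) -> (36279/9599): both odd, 9599 mod 4 = 3, 36279 mod 4 = 3, so the flip contributes -1; sign now -1
(36279/9599): 36279 mod 9599 = 7482, so (36279/9599) = (7482/9599)
factor out 2^1: 7482 = 2^1·3741; with 9599 mod 8 = 7, (2/9599) = +1; sign now -1; continue with (3741/9599)
flip (3741/9599) -> (9599/3741): both odd, 3741 mod 4 = 1, 9599 mod 4 = 3, so the flip contributes +1; sign now -1
(9599/3741): 9599 mod 3741 = 2117, so (9599/3741) = (2117/3741)
flip (2117/3741) -> (3741/2117): both odd, 2117 mod 4 = 1, 3741 mod 4 = 1, so the flip contributes +1; sign now -1
(3741/2117): 3741 mod 2117 = 1624, so (3741/2117) = (1624/2117)
factor out 2^3: 1624 = 2^3·203; with 2117 mod 8 = 5, (2/2117) = -1; sign now +1; continue with (203/2117)
flip (203/2117) -> (2117/203): both odd, 203 mod 4 = 3, 2117 mod 4 = 1, so the flip contributes +1; sign now +1
(2117/203): 2117 mod 203 = 87, so (2117/203) = (87/203)
flip (87/203) -> (203/87): both odd, 87 mod 4 = 3, 203 mod 4 = 3, so the flip contributes -1; sign now -1
(203/87): 203 mod 87 = 29, so (203/87) = (29/87)
flip (29/87) -> (87/29): both odd, 29 mod 4 = 1, 87 mod 4 = 3, so the flip contributes +1; sign now -1
(87/29): 87 mod 29 = 0, so (87/29) = (0/29)
reached (0/29); gcd(a, n) > 1, so (0/29) = 0 and the symbol is 0

0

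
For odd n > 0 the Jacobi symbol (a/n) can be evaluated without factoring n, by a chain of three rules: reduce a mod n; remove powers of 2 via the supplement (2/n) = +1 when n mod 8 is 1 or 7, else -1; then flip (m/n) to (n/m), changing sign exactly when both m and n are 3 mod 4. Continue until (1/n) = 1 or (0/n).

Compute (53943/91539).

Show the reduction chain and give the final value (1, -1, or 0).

0

reciprocity: (53943/91539) = -1·(91539/53943) since 53943 mod 4 = 3, 91539 mod 4 = 3; sign now -1
(91539/53943) = (37596/53943)   [reduce mod 53943]
37596 = 2^2·9399; (2/53943) = +1 since 53943 mod 8 = 7, so (37596/53943) = (+1)^2·(9399/53943); sign now -1
reciprocity: (9399/53943) = -1·(53943/9399) since 9399 mod 4 = 3, 53943 mod 4 = 3; sign now +1
(53943/9399) = (6948/9399)   [reduce mod 9399]
6948 = 2^2·1737; (2/9399) = +1 since 9399 mod 8 = 7, so (6948/9399) = (+1)^2·(1737/9399); sign now +1
reciprocity: (1737/9399) = +1·(9399/1737) since 1737 mod 4 = 1, 9399 mod 4 = 3; sign now +1
(9399/1737) = (714/1737)   [reduce mod 1737]
714 = 2^1·357; (2/1737) = +1 since 1737 mod 8 = 1, so (714/1737) = (+1)^1·(357/1737); sign now +1
reciprocity: (357/1737) = +1·(1737/357) since 357 mod 4 = 1, 1737 mod 4 = 1; sign now +1
(1737/357) = (309/357)   [reduce mod 357]
reciprocity: (309/357) = +1·(357/309) since 309 mod 4 = 1, 357 mod 4 = 1; sign now +1
(357/309) = (48/309)   [reduce mod 309]
48 = 2^4·3; (2/309) = -1 since 309 mod 8 = 5, so (48/309) = (-1)^4·(3/309); sign now +1
reciprocity: (3/309) = +1·(309/3) since 3 mod 4 = 3, 309 mod 4 = 1; sign now +1
(309/3) = (0/3)   [reduce mod 3]
(0/3) = 0   [gcd(a, n) > 1]; final value = 0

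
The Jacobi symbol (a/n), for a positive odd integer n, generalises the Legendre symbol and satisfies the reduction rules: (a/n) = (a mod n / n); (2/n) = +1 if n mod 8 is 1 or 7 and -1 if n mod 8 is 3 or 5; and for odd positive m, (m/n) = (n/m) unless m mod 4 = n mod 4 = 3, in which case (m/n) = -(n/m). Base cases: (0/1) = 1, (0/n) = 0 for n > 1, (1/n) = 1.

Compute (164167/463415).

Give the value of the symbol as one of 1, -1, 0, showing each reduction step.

1

flip (164167/463415) -> (463415/164167): both odd, 164167 mod 4 = 3, 463415 mod 4 = 3, so the flip contributes -1; sign now -1
(463415/164167): 463415 mod 164167 = 135081, so (463415/164167) = (135081/164167)
flip (135081/164167) -> (164167/135081): both odd, 135081 mod 4 = 1, 164167 mod 4 = 3, so the flip contributes +1; sign now -1
(164167/135081): 164167 mod 135081 = 29086, so (164167/135081) = (29086/135081)
factor out 2^1: 29086 = 2^1·14543; with 135081 mod 8 = 1, (2/135081) = +1; sign now -1; continue with (14543/135081)
flip (14543/135081) -> (135081/14543): both odd, 14543 mod 4 = 3, 135081 mod 4 = 1, so the flip contributes +1; sign now -1
(135081/14543): 135081 mod 14543 = 4194, so (135081/14543) = (4194/14543)
factor out 2^1: 4194 = 2^1·2097; with 14543 mod 8 = 7, (2/14543) = +1; sign now -1; continue with (2097/14543)
flip (2097/14543) -> (14543/2097): both odd, 2097 mod 4 = 1, 14543 mod 4 = 3, so the flip contributes +1; sign now -1
(14543/2097): 14543 mod 2097 = 1961, so (14543/2097) = (1961/2097)
flip (1961/2097) -> (2097/1961): both odd, 1961 mod 4 = 1, 2097 mod 4 = 1, so the flip contributes +1; sign now -1
(2097/1961): 2097 mod 1961 = 136, so (2097/1961) = (136/1961)
factor out 2^3: 136 = 2^3·17; with 1961 mod 8 = 1, (2/1961) = +1; sign now -1; continue with (17/1961)
flip (17/1961) -> (1961/17): both odd, 17 mod 4 = 1, 1961 mod 4 = 1, so the flip contributes +1; sign now -1
(1961/17): 1961 mod 17 = 6, so (1961/17) = (6/17)
factor out 2^1: 6 = 2^1·3; with 17 mod 8 = 1, (2/17) = +1; sign now -1; continue with (3/17)
flip (3/17) -> (17/3): both odd, 3 mod 4 = 3, 17 mod 4 = 1, so the flip contributes +1; sign now -1
(17/3): 17 mod 3 = 2, so (17/3) = (2/3)
factor out 2^1: 2 = 2^1·1; with 3 mod 8 = 3, (2/3) = -1; sign now +1; continue with (1/3)
reached (1/3) = 1, so the symbol is +1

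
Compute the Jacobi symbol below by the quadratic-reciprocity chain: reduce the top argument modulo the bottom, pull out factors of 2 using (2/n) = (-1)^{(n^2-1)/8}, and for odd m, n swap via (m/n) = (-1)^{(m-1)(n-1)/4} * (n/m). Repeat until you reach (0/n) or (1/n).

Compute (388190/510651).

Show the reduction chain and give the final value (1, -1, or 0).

1

factor out 2^1: 388190 = 2^1·194095; with 510651 mod 8 = 3, (2/510651) = -1; sign now -1; continue with (194095/510651)
flip (194095/510651) -> (510651/194095): both odd, 194095 mod 4 = 3, 510651 mod 4 = 3, so the flip contributes -1; sign now +1
(510651/194095): 510651 mod 194095 = 122461, so (510651/194095) = (122461/194095)
flip (122461/194095) -> (194095/122461): both odd, 122461 mod 4 = 1, 194095 mod 4 = 3, so the flip contributes +1; sign now +1
(194095/122461): 194095 mod 122461 = 71634, so (194095/122461) = (71634/122461)
factor out 2^1: 71634 = 2^1·35817; with 122461 mod 8 = 5, (2/122461) = -1; sign now -1; continue with (35817/122461)
flip (35817/122461) -> (122461/35817): both odd, 35817 mod 4 = 1, 122461 mod 4 = 1, so the flip contributes +1; sign now -1
(122461/35817): 122461 mod 35817 = 15010, so (122461/35817) = (15010/35817)
factor out 2^1: 15010 = 2^1·7505; with 35817 mod 8 = 1, (2/35817) = +1; sign now -1; continue with (7505/35817)
flip (7505/35817) -> (35817/7505): both odd, 7505 mod 4 = 1, 35817 mod 4 = 1, so the flip contributes +1; sign now -1
(35817/7505): 35817 mod 7505 = 5797, so (35817/7505) = (5797/7505)
flip (5797/7505) -> (7505/5797): both odd, 5797 mod 4 = 1, 7505 mod 4 = 1, so the flip contributes +1; sign now -1
(7505/5797): 7505 mod 5797 = 1708, so (7505/5797) = (1708/5797)
factor out 2^2: 1708 = 2^2·427; with 5797 mod 8 = 5, (2/5797) = -1; sign now -1; continue with (427/5797)
flip (427/5797) -> (5797/427): both odd, 427 mod 4 = 3, 5797 mod 4 = 1, so the flip contributes +1; sign now -1
(5797/427): 5797 mod 427 = 246, so (5797/427) = (246/427)
factor out 2^1: 246 = 2^1·123; with 427 mod 8 = 3, (2/427) = -1; sign now +1; continue with (123/427)
flip (123/427) -> (427/123): both odd, 123 mod 4 = 3, 427 mod 4 = 3, so the flip contributes -1; sign now -1
(427/123): 427 mod 123 = 58, so (427/123) = (58/123)
factor out 2^1: 58 = 2^1·29; with 123 mod 8 = 3, (2/123) = -1; sign now +1; continue with (29/123)
flip (29/123) -> (123/29): both odd, 29 mod 4 = 1, 123 mod 4 = 3, so the flip contributes +1; sign now +1
(123/29): 123 mod 29 = 7, so (123/29) = (7/29)
flip (7/29) -> (29/7): both odd, 7 mod 4 = 3, 29 mod 4 = 1, so the flip contributes +1; sign now +1
(29/7): 29 mod 7 = 1, so (29/7) = (1/7)
reached (1/7) = 1, so the symbol is +1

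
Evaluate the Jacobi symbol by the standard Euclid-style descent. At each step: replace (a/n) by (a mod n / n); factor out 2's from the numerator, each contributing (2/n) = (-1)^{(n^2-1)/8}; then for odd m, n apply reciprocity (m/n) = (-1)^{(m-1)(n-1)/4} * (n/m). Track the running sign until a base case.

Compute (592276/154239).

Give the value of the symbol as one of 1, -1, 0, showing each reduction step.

-1

(592276/154239): 592276 mod 154239 = 129559, so (592276/154239) = (129559/154239)
flip (129559/154239) -> (154239/129559): both odd, 129559 mod 4 = 3, 154239 mod 4 = 3, so the flip contributes -1; sign now -1
(154239/129559): 154239 mod 129559 = 24680, so (154239/129559) = (24680/129559)
factor out 2^3: 24680 = 2^3·3085; with 129559 mod 8 = 7, (2/129559) = +1; sign now -1; continue with (3085/129559)
flip (3085/129559) -> (129559/3085): both odd, 3085 mod 4 = 1, 129559 mod 4 = 3, so the flip contributes +1; sign now -1
(129559/3085): 129559 mod 3085 = 3074, so (129559/3085) = (3074/3085)
factor out 2^1: 3074 = 2^1·1537; with 3085 mod 8 = 5, (2/3085) = -1; sign now +1; continue with (1537/3085)
flip (1537/3085) -> (3085/1537): both odd, 1537 mod 4 = 1, 3085 mod 4 = 1, so the flip contributes +1; sign now +1
(3085/1537): 3085 mod 1537 = 11, so (3085/1537) = (11/1537)
flip (11/1537) -> (1537/11): both odd, 11 mod 4 = 3, 1537 mod 4 = 1, so the flip contributes +1; sign now +1
(1537/11): 1537 mod 11 = 8, so (1537/11) = (8/11)
factor out 2^3: 8 = 2^3·1; with 11 mod 8 = 3, (2/11) = -1; sign now -1; continue with (1/11)
reached (1/11) = 1, so the symbol is -1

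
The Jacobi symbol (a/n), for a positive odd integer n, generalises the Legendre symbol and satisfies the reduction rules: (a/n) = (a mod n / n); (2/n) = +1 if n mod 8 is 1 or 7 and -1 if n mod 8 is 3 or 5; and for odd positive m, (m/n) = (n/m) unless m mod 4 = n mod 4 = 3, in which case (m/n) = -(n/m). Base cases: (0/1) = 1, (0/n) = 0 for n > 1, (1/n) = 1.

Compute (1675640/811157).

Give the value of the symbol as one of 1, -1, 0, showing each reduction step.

-1

(1675640/811157) = (53326/811157)   [reduce mod 811157]
53326 = 2^1·26663; (2/811157) = -1 since 811157 mod 8 = 5, so (53326/811157) = (-1)^1·(26663/811157); sign now -1
reciprocity: (26663/811157) = +1·(811157/26663) since 26663 mod 4 = 3, 811157 mod 4 = 1; sign now -1
(811157/26663) = (11267/26663)   [reduce mod 26663]
reciprocity: (11267/26663) = -1·(26663/11267) since 11267 mod 4 = 3, 26663 mod 4 = 3; sign now +1
(26663/11267) = (4129/11267)   [reduce mod 11267]
reciprocity: (4129/11267) = +1·(11267/4129) since 4129 mod 4 = 1, 11267 mod 4 = 3; sign now +1
(11267/4129) = (3009/4129)   [reduce mod 4129]
reciprocity: (3009/4129) = +1·(4129/3009) since 3009 mod 4 = 1, 4129 mod 4 = 1; sign now +1
(4129/3009) = (1120/3009)   [reduce mod 3009]
1120 = 2^5·35; (2/3009) = +1 since 3009 mod 8 = 1, so (1120/3009) = (+1)^5·(35/3009); sign now +1
reciprocity: (35/3009) = +1·(3009/35) since 35 mod 4 = 3, 3009 mod 4 = 1; sign now +1
(3009/35) = (34/35)   [reduce mod 35]
34 = 2^1·17; (2/35) = -1 since 35 mod 8 = 3, so (34/35) = (-1)^1·(17/35); sign now -1
reciprocity: (17/35) = +1·(35/17) since 17 mod 4 = 1, 35 mod 4 = 3; sign now -1
(35/17) = (1/17)   [reduce mod 17]
(1/17) = 1; final value = sign = -1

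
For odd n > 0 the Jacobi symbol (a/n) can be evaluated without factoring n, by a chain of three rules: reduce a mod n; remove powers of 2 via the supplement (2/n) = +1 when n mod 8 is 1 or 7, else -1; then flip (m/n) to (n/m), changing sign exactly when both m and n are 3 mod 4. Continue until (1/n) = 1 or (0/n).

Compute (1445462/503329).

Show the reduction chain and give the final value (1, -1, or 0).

1

(1445462/503329) = (438804/503329)   [reduce mod 503329]
438804 = 2^2·109701; (2/503329) = +1 since 503329 mod 8 = 1, so (438804/503329) = (+1)^2·(109701/503329); sign now +1
reciprocity: (109701/503329) = +1·(503329/109701) since 109701 mod 4 = 1, 503329 mod 4 = 1; sign now +1
(503329/109701) = (64525/109701)   [reduce mod 109701]
reciprocity: (64525/109701) = +1·(109701/64525) since 64525 mod 4 = 1, 109701 mod 4 = 1; sign now +1
(109701/64525) = (45176/64525)   [reduce mod 64525]
45176 = 2^3·5647; (2/64525) = -1 since 64525 mod 8 = 5, so (45176/64525) = (-1)^3·(5647/64525); sign now -1
reciprocity: (5647/64525) = +1·(64525/5647) since 5647 mod 4 = 3, 64525 mod 4 = 1; sign now -1
(64525/5647) = (2408/5647)   [reduce mod 5647]
2408 = 2^3·301; (2/5647) = +1 since 5647 mod 8 = 7, so (2408/5647) = (+1)^3·(301/5647); sign now -1
reciprocity: (301/5647) = +1·(5647/301) since 301 mod 4 = 1, 5647 mod 4 = 3; sign now -1
(5647/301) = (229/301)   [reduce mod 301]
reciprocity: (229/301) = +1·(301/229) since 229 mod 4 = 1, 301 mod 4 = 1; sign now -1
(301/229) = (72/229)   [reduce mod 229]
72 = 2^3·9; (2/229) = -1 since 229 mod 8 = 5, so (72/229) = (-1)^3·(9/229); sign now +1
reciprocity: (9/229) = +1·(229/9) since 9 mod 4 = 1, 229 mod 4 = 1; sign now +1
(229/9) = (4/9)   [reduce mod 9]
4 = 2^2·1; (2/9) = +1 since 9 mod 8 = 1, so (4/9) = (+1)^2·(1/9); sign now +1
(1/9) = 1; final value = sign = +1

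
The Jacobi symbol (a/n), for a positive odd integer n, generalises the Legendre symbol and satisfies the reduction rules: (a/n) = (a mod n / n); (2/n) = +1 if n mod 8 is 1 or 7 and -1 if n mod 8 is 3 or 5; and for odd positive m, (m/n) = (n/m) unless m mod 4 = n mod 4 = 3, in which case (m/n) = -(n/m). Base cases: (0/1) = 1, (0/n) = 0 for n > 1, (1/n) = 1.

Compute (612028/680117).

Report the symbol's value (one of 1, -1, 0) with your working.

1

612028 = 2^2·153007; (2/680117) = -1 since 680117 mod 8 = 5, so (612028/680117) = (-1)^2·(153007/680117); sign now +1
reciprocity: (153007/680117) = +1·(680117/153007) since 153007 mod 4 = 3, 680117 mod 4 = 1; sign now +1
(680117/153007) = (68089/153007)   [reduce mod 153007]
reciprocity: (68089/153007) = +1·(153007/68089) since 68089 mod 4 = 1, 153007 mod 4 = 3; sign now +1
(153007/68089) = (16829/68089)   [reduce mod 68089]
reciprocity: (16829/68089) = +1·(68089/16829) since 16829 mod 4 = 1, 68089 mod 4 = 1; sign now +1
(68089/16829) = (773/16829)   [reduce mod 16829]
reciprocity: (773/16829) = +1·(16829/773) since 773 mod 4 = 1, 16829 mod 4 = 1; sign now +1
(16829/773) = (596/773)   [reduce mod 773]
596 = 2^2·149; (2/773) = -1 since 773 mod 8 = 5, so (596/773) = (-1)^2·(149/773); sign now +1
reciprocity: (149/773) = +1·(773/149) since 149 mod 4 = 1, 773 mod 4 = 1; sign now +1
(773/149) = (28/149)   [reduce mod 149]
28 = 2^2·7; (2/149) = -1 since 149 mod 8 = 5, so (28/149) = (-1)^2·(7/149); sign now +1
reciprocity: (7/149) = +1·(149/7) since 7 mod 4 = 3, 149 mod 4 = 1; sign now +1
(149/7) = (2/7)   [reduce mod 7]
2 = 2^1·1; (2/7) = +1 since 7 mod 8 = 7, so (2/7) = (+1)^1·(1/7); sign now +1
(1/7) = 1; final value = sign = +1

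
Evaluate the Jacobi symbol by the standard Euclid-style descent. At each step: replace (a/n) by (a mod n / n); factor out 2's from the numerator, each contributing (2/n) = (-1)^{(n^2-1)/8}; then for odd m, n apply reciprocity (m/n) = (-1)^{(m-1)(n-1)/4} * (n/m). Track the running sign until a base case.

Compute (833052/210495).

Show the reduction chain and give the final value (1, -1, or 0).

(833052/210495): 833052 mod 210495 = 201567, so (833052/210495) = (201567/210495)
flip (201567/210495) -> (210495/201567): both odd, 201567 mod 4 = 3, 210495 mod 4 = 3, so the flip contributes -1; sign now -1
(210495/201567): 210495 mod 201567 = 8928, so (210495/201567) = (8928/201567)
factor out 2^5: 8928 = 2^5·279; with 201567 mod 8 = 7, (2/201567) = +1; sign now -1; continue with (279/201567)
flip (279/201567) -> (201567/279): both odd, 279 mod 4 = 3, 201567 mod 4 = 3, so the flip contributes -1; sign now +1
(201567/279): 201567 mod 279 = 129, so (201567/279) = (129/279)
flip (129/279) -> (279/129): both odd, 129 mod 4 = 1, 279 mod 4 = 3, so the flip contributes +1; sign now +1
(279/129): 279 mod 129 = 21, so (279/129) = (21/129)
flip (21/129) -> (129/21): both odd, 21 mod 4 = 1, 129 mod 4 = 1, so the flip contributes +1; sign now +1
(129/21): 129 mod 21 = 3, so (129/21) = (3/21)
flip (3/21) -> (21/3): both odd, 3 mod 4 = 3, 21 mod 4 = 1, so the flip contributes +1; sign now +1
(21/3): 21 mod 3 = 0, so (21/3) = (0/3)
reached (0/3); gcd(a, n) > 1, so (0/3) = 0 and the symbol is 0

0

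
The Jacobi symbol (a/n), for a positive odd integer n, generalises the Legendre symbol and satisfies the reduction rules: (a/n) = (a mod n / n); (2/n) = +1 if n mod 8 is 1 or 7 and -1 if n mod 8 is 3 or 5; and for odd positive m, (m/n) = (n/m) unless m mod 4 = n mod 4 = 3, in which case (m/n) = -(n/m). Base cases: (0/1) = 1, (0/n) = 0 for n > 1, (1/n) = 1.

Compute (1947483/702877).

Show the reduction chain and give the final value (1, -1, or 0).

(1947483/702877) = (541729/702877)   [reduce mod 702877]
reciprocity: (541729/702877) = +1·(702877/541729) since 541729 mod 4 = 1, 702877 mod 4 = 1; sign now +1
(702877/541729) = (161148/541729)   [reduce mod 541729]
161148 = 2^2·40287; (2/541729) = +1 since 541729 mod 8 = 1, so (161148/541729) = (+1)^2·(40287/541729); sign now +1
reciprocity: (40287/541729) = +1·(541729/40287) since 40287 mod 4 = 3, 541729 mod 4 = 1; sign now +1
(541729/40287) = (17998/40287)   [reduce mod 40287]
17998 = 2^1·8999; (2/40287) = +1 since 40287 mod 8 = 7, so (17998/40287) = (+1)^1·(8999/40287); sign now +1
reciprocity: (8999/40287) = -1·(40287/8999) since 8999 mod 4 = 3, 40287 mod 4 = 3; sign now -1
(40287/8999) = (4291/8999)   [reduce mod 8999]
reciprocity: (4291/8999) = -1·(8999/4291) since 4291 mod 4 = 3, 8999 mod 4 = 3; sign now +1
(8999/4291) = (417/4291)   [reduce mod 4291]
reciprocity: (417/4291) = +1·(4291/417) since 417 mod 4 = 1, 4291 mod 4 = 3; sign now +1
(4291/417) = (121/417)   [reduce mod 417]
reciprocity: (121/417) = +1·(417/121) since 121 mod 4 = 1, 417 mod 4 = 1; sign now +1
(417/121) = (54/121)   [reduce mod 121]
54 = 2^1·27; (2/121) = +1 since 121 mod 8 = 1, so (54/121) = (+1)^1·(27/121); sign now +1
reciprocity: (27/121) = +1·(121/27) since 27 mod 4 = 3, 121 mod 4 = 1; sign now +1
(121/27) = (13/27)   [reduce mod 27]
reciprocity: (13/27) = +1·(27/13) since 13 mod 4 = 1, 27 mod 4 = 3; sign now +1
(27/13) = (1/13)   [reduce mod 13]
(1/13) = 1; final value = sign = +1

1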